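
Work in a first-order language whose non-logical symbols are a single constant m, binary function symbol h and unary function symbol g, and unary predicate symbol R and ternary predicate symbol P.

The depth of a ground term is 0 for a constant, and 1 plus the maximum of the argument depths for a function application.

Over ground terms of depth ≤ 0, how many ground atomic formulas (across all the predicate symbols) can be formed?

2

First count ground terms of depth ≤ 0.
Let N_k count ground terms of depth at most k. Each non-constant term of depth ≤ k is some function symbol applied to depth-≤(k−1) arguments, giving N_k = 1 + N_{k-1}^2 + N_{k-1}.
N_0 = 1
Explicitly: m.
So |H| = 1.
For each predicate symbol, the number of ground atoms is |H| raised to its arity; summing:
  R: 1;  P: 1^3 = 1
Total ground atoms: 1 + 1 = 2.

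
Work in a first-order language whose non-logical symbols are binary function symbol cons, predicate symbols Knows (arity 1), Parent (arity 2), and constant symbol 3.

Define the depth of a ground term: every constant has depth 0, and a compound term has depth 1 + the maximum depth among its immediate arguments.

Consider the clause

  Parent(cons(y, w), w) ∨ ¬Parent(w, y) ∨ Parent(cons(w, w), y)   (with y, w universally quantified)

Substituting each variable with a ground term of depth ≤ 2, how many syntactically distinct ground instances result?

25

Ground terms of depth ≤ 2:
  Let N_k = |{terms of depth ≤ k}|. Then N_0 = 1 and N_k = 1 + N_{k-1}^2 for k ≥ 1 (one summand per function symbol, arity giving the exponent).
  N_0 = 1
  N_1 = 1 + 1^2 = 2
  N_2 = 1 + 2^2 = 5
  Explicitly: 3, cons(3, 3), cons(3, cons(3, 3)), cons(cons(3, 3), 3), cons(cons(3, 3), cons(3, 3)).
So there are 5 ground terms available for substitution.
The body mentions every one of the 2 quantified variables; since ground terms form a free algebra, no two substitutions collapse to the same formula.
Number of ground instances = 5^2 = 25.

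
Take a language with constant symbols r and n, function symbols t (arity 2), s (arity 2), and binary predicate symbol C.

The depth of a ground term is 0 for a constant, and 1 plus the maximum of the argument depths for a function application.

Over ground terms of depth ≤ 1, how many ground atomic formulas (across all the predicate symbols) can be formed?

First count ground terms of depth ≤ 1.
Let N_k count ground terms of depth at most k. Each non-constant term of depth ≤ k is some function symbol applied to depth-≤(k−1) arguments, giving N_k = 2 + N_{k-1}^2 + N_{k-1}^2.
N_0 = 2
N_1 = 2 + 2^2 + 2^2 = 10
So |H| = 10.
Ground atoms are formed by filling each argument slot of a predicate with a term from H, so an r-ary predicate gives |H|^r atoms:
  C: 10^2 = 100
Total ground atoms: 100.

100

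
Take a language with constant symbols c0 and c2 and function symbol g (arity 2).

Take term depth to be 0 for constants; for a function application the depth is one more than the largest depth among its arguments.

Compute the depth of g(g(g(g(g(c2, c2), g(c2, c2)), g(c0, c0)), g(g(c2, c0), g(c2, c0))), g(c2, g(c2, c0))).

5

depth(g(c2, c2)) = 1 + max(0, 0) = 1
depth(g(g(c2, c2), g(c2, c2))) = 1 + max(1, 1) = 2
depth(g(c0, c0)) = 1 + max(0, 0) = 1
depth(g(g(g(c2, c2), g(c2, c2)), g(c0, c0))) = 1 + max(2, 1) = 3
depth(g(c2, c0)) = 1 + max(0, 0) = 1
depth(g(g(c2, c0), g(c2, c0))) = 1 + max(1, 1) = 2
depth(g(g(g(g(c2, c2), g(c2, c2)), g(c0, c0)), g(g(c2, c0), g(c2, c0)))) = 1 + max(3, 2) = 4
depth(g(c2, g(c2, c0))) = 1 + max(0, 1) = 2
depth(g(g(g(g(g(c2, c2), g(c2, c2)), g(c0, c0)), g(g(c2, c0), g(c2, c0))), g(c2, g(c2, c0)))) = 1 + max(4, 2) = 5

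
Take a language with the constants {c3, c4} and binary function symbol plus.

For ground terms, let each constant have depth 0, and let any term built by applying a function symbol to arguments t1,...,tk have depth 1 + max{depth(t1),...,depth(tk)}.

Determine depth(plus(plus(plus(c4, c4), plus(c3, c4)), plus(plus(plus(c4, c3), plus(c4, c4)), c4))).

depth(plus(c4, c4)) = 1 + max(0, 0) = 1
depth(plus(c3, c4)) = 1 + max(0, 0) = 1
depth(plus(plus(c4, c4), plus(c3, c4))) = 1 + max(1, 1) = 2
depth(plus(c4, c3)) = 1 + max(0, 0) = 1
depth(plus(plus(c4, c3), plus(c4, c4))) = 1 + max(1, 1) = 2
depth(plus(plus(plus(c4, c3), plus(c4, c4)), c4)) = 1 + max(2, 0) = 3
depth(plus(plus(plus(c4, c4), plus(c3, c4)), plus(plus(plus(c4, c3), plus(c4, c4)), c4))) = 1 + max(2, 3) = 4

4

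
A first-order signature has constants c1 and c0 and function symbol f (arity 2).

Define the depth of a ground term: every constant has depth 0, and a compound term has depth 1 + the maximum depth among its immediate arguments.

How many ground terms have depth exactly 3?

If N_k denotes the number of depth-≤k ground terms, the 2 constants give N_0 = 2, and each function symbol of arity r contributes N_{k-1}^r new terms at level k: N_k = 2 + N_{k-1}^2.
N_0 = 2
N_1 = 2 + 2^2 = 6
N_2 = 2 + 6^2 = 38
N_3 = 2 + 38^2 = 1446
Terms of depth exactly 3: N_3 − N_2 = 1446 − 38 = 1408.

1408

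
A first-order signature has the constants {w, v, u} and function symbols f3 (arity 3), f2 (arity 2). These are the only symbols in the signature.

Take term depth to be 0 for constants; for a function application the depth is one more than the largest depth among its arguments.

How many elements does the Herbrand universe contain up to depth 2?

Let N_k count ground terms of depth at most k. Each non-constant term of depth ≤ k is some function symbol applied to depth-≤(k−1) arguments, giving N_k = 3 + N_{k-1}^3 + N_{k-1}^2.
N_0 = 3
N_1 = 3 + 3^3 + 3^2 = 39
N_2 = 3 + 39^3 + 39^2 = 60843

60843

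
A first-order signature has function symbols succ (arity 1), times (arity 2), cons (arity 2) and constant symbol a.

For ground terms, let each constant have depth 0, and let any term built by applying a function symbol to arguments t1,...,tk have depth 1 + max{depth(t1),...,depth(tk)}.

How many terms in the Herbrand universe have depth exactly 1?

If N_k denotes the number of depth-≤k ground terms, the 1 constant gives N_0 = 1, and each function symbol of arity r contributes N_{k-1}^r new terms at level k: N_k = 1 + N_{k-1} + N_{k-1}^2 + N_{k-1}^2.
N_0 = 1
N_1 = 1 + 1 + 1^2 + 1^2 = 4
Terms of depth exactly 1: N_1 − N_0 = 4 − 1 = 3.

3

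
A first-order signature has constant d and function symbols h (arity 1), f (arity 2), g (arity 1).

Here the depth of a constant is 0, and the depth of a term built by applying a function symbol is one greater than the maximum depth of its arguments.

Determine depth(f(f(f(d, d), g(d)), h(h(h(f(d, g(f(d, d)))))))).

depth(f(d, d)) = 1 + max(0, 0) = 1
depth(g(d)) = 1 + depth(d) = 1 + 0 = 1
depth(f(f(d, d), g(d))) = 1 + max(1, 1) = 2
depth(g(f(d, d))) = 1 + depth(f(d, d)) = 1 + 1 = 2
depth(f(d, g(f(d, d)))) = 1 + max(0, 2) = 3
depth(h(f(d, g(f(d, d))))) = 1 + depth(f(d, g(f(d, d)))) = 1 + 3 = 4
depth(h(h(f(d, g(f(d, d)))))) = 1 + depth(h(f(d, g(f(d, d))))) = 1 + 4 = 5
depth(h(h(h(f(d, g(f(d, d))))))) = 1 + depth(h(h(f(d, g(f(d, d)))))) = 1 + 5 = 6
depth(f(f(f(d, d), g(d)), h(h(h(f(d, g(f(d, d)))))))) = 1 + max(2, 6) = 7

7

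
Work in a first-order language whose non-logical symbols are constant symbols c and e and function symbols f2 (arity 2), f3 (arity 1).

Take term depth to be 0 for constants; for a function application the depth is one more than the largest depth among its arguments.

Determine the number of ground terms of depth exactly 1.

6

Write N_k for the number of ground terms of depth ≤ k. A term of depth ≤ k is either a constant or a function symbol applied to arguments of depth ≤ k−1, so N_k = 2 + N_{k-1}^2 + N_{k-1}.
N_0 = 2
N_1 = 2 + 2^2 + 2 = 8
Terms of depth exactly 1: N_1 − N_0 = 8 − 2 = 6.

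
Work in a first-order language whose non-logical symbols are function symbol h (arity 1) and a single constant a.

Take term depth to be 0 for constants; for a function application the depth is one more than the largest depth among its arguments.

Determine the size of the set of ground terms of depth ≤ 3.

4

Let N_k = |{terms of depth ≤ k}|. Then N_0 = 1 and N_k = 1 + N_{k-1} for k ≥ 1 (one summand per function symbol, arity giving the exponent).
N_0 = 1
N_1 = 1 + 1 = 2
N_2 = 1 + 2 = 3
N_3 = 1 + 3 = 4
Explicitly: a, h(a), h(h(a)), h(h(h(a))).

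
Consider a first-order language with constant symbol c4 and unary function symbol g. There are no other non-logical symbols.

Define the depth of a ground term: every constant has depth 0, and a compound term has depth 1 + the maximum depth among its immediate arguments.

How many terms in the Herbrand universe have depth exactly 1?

1

Let N_k count ground terms of depth at most k. Each non-constant term of depth ≤ k is some function symbol applied to depth-≤(k−1) arguments, giving N_k = 1 + N_{k-1}.
N_0 = 1
N_1 = 1 + 1 = 2
Terms of depth exactly 1: N_1 − N_0 = 2 − 1 = 1.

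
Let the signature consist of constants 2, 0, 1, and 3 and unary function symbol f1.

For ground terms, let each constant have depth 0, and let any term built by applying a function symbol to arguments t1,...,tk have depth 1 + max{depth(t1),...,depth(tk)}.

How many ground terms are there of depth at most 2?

12

If N_k denotes the number of depth-≤k ground terms, the 4 constants give N_0 = 4, and each function symbol of arity r contributes N_{k-1}^r new terms at level k: N_k = 4 + N_{k-1}.
N_0 = 4
N_1 = 4 + 4 = 8
N_2 = 4 + 8 = 12
Explicitly: 2, 0, 1, 3, f1(2), f1(0), f1(1), f1(3), f1(f1(2)), f1(f1(0)), f1(f1(1)), f1(f1(3)).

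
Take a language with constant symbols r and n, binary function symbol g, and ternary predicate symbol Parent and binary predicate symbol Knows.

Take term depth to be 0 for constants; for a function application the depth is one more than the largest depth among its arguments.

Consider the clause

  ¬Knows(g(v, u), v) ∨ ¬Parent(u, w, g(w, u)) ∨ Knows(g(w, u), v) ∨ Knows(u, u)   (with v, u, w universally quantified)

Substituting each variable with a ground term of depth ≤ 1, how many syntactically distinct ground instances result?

Ground terms of depth ≤ 1:
  If N_k denotes the number of depth-≤k ground terms, the 2 constants give N_0 = 2, and each function symbol of arity r contributes N_{k-1}^r new terms at level k: N_k = 2 + N_{k-1}^2.
  N_0 = 2
  N_1 = 2 + 2^2 = 6
So there are 6 ground terms available for substitution.
There are 3 variables to instantiate (v, u, w), each occurring in at least one literal, so different choices give different ground instances.
Number of ground instances = 6^3 = 216.

216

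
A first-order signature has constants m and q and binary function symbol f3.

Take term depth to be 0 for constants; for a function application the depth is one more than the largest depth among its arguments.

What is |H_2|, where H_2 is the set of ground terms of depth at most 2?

Write N_k for the number of ground terms of depth ≤ k. A term of depth ≤ k is either a constant or a function symbol applied to arguments of depth ≤ k−1, so N_k = 2 + N_{k-1}^2.
N_0 = 2
N_1 = 2 + 2^2 = 6
N_2 = 2 + 6^2 = 38

38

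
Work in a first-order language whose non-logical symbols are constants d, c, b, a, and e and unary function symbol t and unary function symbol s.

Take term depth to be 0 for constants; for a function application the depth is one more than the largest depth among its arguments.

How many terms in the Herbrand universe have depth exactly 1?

Write N_k for the number of ground terms of depth ≤ k. A term of depth ≤ k is either a constant or a function symbol applied to arguments of depth ≤ k−1, so N_k = 5 + N_{k-1} + N_{k-1}.
N_0 = 5
N_1 = 5 + 5 + 5 = 15
Terms of depth exactly 1: N_1 − N_0 = 15 − 5 = 10.

10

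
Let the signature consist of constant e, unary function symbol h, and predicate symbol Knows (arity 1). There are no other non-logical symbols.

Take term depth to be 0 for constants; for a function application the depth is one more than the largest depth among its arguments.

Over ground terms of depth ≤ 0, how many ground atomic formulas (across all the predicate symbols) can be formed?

1

First count ground terms of depth ≤ 0.
Let N_k count ground terms of depth at most k. Each non-constant term of depth ≤ k is some function symbol applied to depth-≤(k−1) arguments, giving N_k = 1 + N_{k-1}.
N_0 = 1
So |H| = 1.
Ground atoms are formed by filling each argument slot of a predicate with a term from H, so an r-ary predicate gives |H|^r atoms:
  Knows: 1
Total ground atoms: 1.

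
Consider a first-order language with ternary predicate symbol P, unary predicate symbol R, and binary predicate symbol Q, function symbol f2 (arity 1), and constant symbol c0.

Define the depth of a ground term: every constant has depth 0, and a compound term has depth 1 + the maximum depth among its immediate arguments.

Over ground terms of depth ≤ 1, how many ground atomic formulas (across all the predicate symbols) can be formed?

14

First count ground terms of depth ≤ 1.
Count level by level. With function symbols f2/1, the terms of depth ≤ k are the 1 constant together with each function applied to depth-≤(k−1) tuples, so N_k = 1 + N_{k-1}.
N_0 = 1
N_1 = 1 + 1 = 2
Explicitly: c0, f2(c0).
So |H| = 2.
For each predicate symbol, the number of ground atoms is |H| raised to its arity; summing:
  P: 2^3 = 8;  R: 2;  Q: 2^2 = 4
Total ground atoms: 8 + 2 + 4 = 14.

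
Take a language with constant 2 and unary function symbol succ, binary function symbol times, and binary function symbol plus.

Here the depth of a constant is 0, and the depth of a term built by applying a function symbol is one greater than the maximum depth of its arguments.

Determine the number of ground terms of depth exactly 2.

33

Count level by level. With function symbols succ/1, times/2, plus/2, the terms of depth ≤ k are the 1 constant together with each function applied to depth-≤(k−1) tuples, so N_k = 1 + N_{k-1} + N_{k-1}^2 + N_{k-1}^2.
N_0 = 1
N_1 = 1 + 1 + 1^2 + 1^2 = 4
N_2 = 1 + 4 + 4^2 + 4^2 = 37
Terms of depth exactly 2: N_2 − N_1 = 37 − 4 = 33.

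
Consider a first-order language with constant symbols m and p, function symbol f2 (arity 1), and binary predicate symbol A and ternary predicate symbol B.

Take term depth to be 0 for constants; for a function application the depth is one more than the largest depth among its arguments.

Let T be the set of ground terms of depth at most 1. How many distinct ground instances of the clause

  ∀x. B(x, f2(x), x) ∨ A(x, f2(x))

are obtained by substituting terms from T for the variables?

Ground terms of depth ≤ 1:
  Count level by level. With function symbols f2/1, the terms of depth ≤ k are the 2 constants together with each function applied to depth-≤(k−1) tuples, so N_k = 2 + N_{k-1}.
  N_0 = 2
  N_1 = 2 + 2 = 4
  Explicitly: m, p, f2(m), f2(p).
So there are 4 ground terms available for substitution.
There is 1 variable to instantiate (x),  occurring in at least one literal, so different choices give different ground instances.
Number of ground instances = 4.

4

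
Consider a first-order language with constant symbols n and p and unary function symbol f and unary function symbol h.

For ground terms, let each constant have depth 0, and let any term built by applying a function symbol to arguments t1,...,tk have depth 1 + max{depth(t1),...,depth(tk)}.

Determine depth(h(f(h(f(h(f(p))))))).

depth(f(p)) = 1 + depth(p) = 1 + 0 = 1
depth(h(f(p))) = 1 + depth(f(p)) = 1 + 1 = 2
depth(f(h(f(p)))) = 1 + depth(h(f(p))) = 1 + 2 = 3
depth(h(f(h(f(p))))) = 1 + depth(f(h(f(p)))) = 1 + 3 = 4
depth(f(h(f(h(f(p)))))) = 1 + depth(h(f(h(f(p))))) = 1 + 4 = 5
depth(h(f(h(f(h(f(p))))))) = 1 + depth(f(h(f(h(f(p)))))) = 1 + 5 = 6

6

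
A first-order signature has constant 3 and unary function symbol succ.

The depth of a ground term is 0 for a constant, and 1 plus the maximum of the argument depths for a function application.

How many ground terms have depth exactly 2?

Let N_k count ground terms of depth at most k. Each non-constant term of depth ≤ k is some function symbol applied to depth-≤(k−1) arguments, giving N_k = 1 + N_{k-1}.
N_0 = 1
N_1 = 1 + 1 = 2
N_2 = 1 + 2 = 3
Terms of depth exactly 2: N_2 − N_1 = 3 − 2 = 1.

1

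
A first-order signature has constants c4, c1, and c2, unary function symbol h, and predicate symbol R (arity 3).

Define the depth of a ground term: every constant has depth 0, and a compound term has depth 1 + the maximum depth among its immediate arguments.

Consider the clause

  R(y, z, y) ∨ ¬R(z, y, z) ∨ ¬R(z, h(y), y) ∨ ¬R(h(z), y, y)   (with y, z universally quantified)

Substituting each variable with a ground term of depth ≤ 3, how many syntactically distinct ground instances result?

144

Ground terms of depth ≤ 3:
  If N_k denotes the number of depth-≤k ground terms, the 3 constants give N_0 = 3, and each function symbol of arity r contributes N_{k-1}^r new terms at level k: N_k = 3 + N_{k-1}.
  N_0 = 3
  N_1 = 3 + 3 = 6
  N_2 = 3 + 6 = 9
  N_3 = 3 + 9 = 12
  Explicitly: c4, c1, c2, h(c4), h(c1), h(c2), h(h(c4)), h(h(c1)), h(h(c2)), h(h(h(c4))), h(h(h(c1))), h(h(h(c2))).
So there are 12 ground terms available for substitution.
Each of y, z ranges independently over the available ground terms, and distinct assignments produce distinct instances.
Number of ground instances = 12^2 = 144.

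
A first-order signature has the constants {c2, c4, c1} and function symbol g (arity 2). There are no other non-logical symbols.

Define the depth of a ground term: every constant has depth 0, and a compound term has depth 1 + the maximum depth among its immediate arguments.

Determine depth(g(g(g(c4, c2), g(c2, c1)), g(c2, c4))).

3

depth(g(c4, c2)) = 1 + max(0, 0) = 1
depth(g(c2, c1)) = 1 + max(0, 0) = 1
depth(g(g(c4, c2), g(c2, c1))) = 1 + max(1, 1) = 2
depth(g(c2, c4)) = 1 + max(0, 0) = 1
depth(g(g(g(c4, c2), g(c2, c1)), g(c2, c4))) = 1 + max(2, 1) = 3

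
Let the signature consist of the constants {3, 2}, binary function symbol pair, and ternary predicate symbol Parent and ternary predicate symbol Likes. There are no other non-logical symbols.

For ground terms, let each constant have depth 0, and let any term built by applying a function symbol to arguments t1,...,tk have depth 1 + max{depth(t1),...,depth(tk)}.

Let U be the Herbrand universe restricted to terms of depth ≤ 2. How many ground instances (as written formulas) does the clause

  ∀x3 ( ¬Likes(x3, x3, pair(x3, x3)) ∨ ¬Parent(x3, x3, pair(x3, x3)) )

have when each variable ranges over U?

Ground terms of depth ≤ 2:
  Write N_k for the number of ground terms of depth ≤ k. A term of depth ≤ k is either a constant or a function symbol applied to arguments of depth ≤ k−1, so N_k = 2 + N_{k-1}^2.
  N_0 = 2
  N_1 = 2 + 2^2 = 6
  N_2 = 2 + 6^2 = 38
So there are 38 ground terms available for substitution.
The body mentions the single quantified variable x3; since ground terms form a free algebra, no two substitutions collapse to the same formula.
Number of ground instances = 38.

38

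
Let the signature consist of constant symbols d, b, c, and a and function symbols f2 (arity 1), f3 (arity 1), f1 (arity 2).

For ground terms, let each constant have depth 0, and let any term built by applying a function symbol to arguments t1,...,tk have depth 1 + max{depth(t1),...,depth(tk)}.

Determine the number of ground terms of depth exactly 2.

Let N_k = |{terms of depth ≤ k}|. Then N_0 = 4 and N_k = 4 + N_{k-1} + N_{k-1} + N_{k-1}^2 for k ≥ 1 (one summand per function symbol, arity giving the exponent).
N_0 = 4
N_1 = 4 + 4 + 4 + 4^2 = 28
N_2 = 4 + 28 + 28 + 28^2 = 844
Terms of depth exactly 2: N_2 − N_1 = 844 − 28 = 816.

816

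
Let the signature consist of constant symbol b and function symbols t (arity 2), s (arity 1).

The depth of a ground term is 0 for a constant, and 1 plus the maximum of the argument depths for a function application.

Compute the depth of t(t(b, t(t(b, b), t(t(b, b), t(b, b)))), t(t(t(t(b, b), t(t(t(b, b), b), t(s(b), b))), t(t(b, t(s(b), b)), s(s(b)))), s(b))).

7

depth(t(b, b)) = 1 + max(0, 0) = 1
depth(t(t(b, b), t(b, b))) = 1 + max(1, 1) = 2
depth(t(t(b, b), t(t(b, b), t(b, b)))) = 1 + max(1, 2) = 3
depth(t(b, t(t(b, b), t(t(b, b), t(b, b))))) = 1 + max(0, 3) = 4
depth(t(t(b, b), b)) = 1 + max(1, 0) = 2
depth(s(b)) = 1 + depth(b) = 1 + 0 = 1
depth(t(s(b), b)) = 1 + max(1, 0) = 2
depth(t(t(t(b, b), b), t(s(b), b))) = 1 + max(2, 2) = 3
depth(t(t(b, b), t(t(t(b, b), b), t(s(b), b)))) = 1 + max(1, 3) = 4
depth(t(b, t(s(b), b))) = 1 + max(0, 2) = 3
depth(s(s(b))) = 1 + depth(s(b)) = 1 + 1 = 2
depth(t(t(b, t(s(b), b)), s(s(b)))) = 1 + max(3, 2) = 4
depth(t(t(t(b, b), t(t(t(b, b), b), t(s(b), b))), t(t(b, t(s(b), b)), s(s(b))))) = 1 + max(4, 4) = 5
depth(t(t(t(t(b, b), t(t(t(b, b), b), t(s(b), b))), t(t(b, t(s(b), b)), s(s(b)))), s(b))) = 1 + max(5, 1) = 6
depth(t(t(b, t(t(b, b), t(t(b, b), t(b, b)))), t(t(t(t(b, b), t(t(t(b, b), b), t(s(b), b))), t(t(b, t(s(b), b)), s(s(b)))), s(b)))) = 1 + max(4, 6) = 7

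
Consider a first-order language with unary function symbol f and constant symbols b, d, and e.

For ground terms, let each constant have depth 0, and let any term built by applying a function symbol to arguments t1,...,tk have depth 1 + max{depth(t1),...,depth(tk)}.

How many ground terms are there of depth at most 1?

Let N_k = |{terms of depth ≤ k}|. Then N_0 = 3 and N_k = 3 + N_{k-1} for k ≥ 1 (one summand per function symbol, arity giving the exponent).
N_0 = 3
N_1 = 3 + 3 = 6

6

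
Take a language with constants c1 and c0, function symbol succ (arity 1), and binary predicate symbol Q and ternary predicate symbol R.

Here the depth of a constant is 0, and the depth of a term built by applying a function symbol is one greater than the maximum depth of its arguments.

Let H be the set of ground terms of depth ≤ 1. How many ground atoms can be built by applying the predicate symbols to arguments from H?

80

First count ground terms of depth ≤ 1.
Let N_k count ground terms of depth at most k. Each non-constant term of depth ≤ k is some function symbol applied to depth-≤(k−1) arguments, giving N_k = 2 + N_{k-1}.
N_0 = 2
N_1 = 2 + 2 = 4
Explicitly: c1, c0, succ(c1), succ(c0).
So |H| = 4.
Each predicate of arity r yields |H|^r ground atoms (one per choice of an r-tuple from H):
  Q: 4^2 = 16;  R: 4^3 = 64
Total ground atoms: 16 + 64 = 80.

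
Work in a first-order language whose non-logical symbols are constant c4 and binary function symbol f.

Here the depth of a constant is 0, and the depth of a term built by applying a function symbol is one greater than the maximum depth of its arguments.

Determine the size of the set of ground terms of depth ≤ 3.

Write N_k for the number of ground terms of depth ≤ k. A term of depth ≤ k is either a constant or a function symbol applied to arguments of depth ≤ k−1, so N_k = 1 + N_{k-1}^2.
N_0 = 1
N_1 = 1 + 1^2 = 2
N_2 = 1 + 2^2 = 5
N_3 = 1 + 5^2 = 26

26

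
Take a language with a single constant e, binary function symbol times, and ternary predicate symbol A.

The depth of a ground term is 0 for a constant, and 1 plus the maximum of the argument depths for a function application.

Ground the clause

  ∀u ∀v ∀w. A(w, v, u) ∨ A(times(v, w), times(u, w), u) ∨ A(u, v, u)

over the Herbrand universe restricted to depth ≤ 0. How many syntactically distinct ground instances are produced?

Ground terms of depth ≤ 0:
  If N_k denotes the number of depth-≤k ground terms, the 1 constant gives N_0 = 1, and each function symbol of arity r contributes N_{k-1}^r new terms at level k: N_k = 1 + N_{k-1}^2.
  N_0 = 1
So there is exactly 1 ground term available for substitution.
There are 3 variables to instantiate (u, v, w), each occurring in at least one literal, so different choices give different ground instances.
Number of ground instances = 1^3 = 1.

1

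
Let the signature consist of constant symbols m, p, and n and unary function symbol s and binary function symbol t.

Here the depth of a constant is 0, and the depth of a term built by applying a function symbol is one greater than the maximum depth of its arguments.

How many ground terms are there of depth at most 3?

Let N_k = |{terms of depth ≤ k}|. Then N_0 = 3 and N_k = 3 + N_{k-1} + N_{k-1}^2 for k ≥ 1 (one summand per function symbol, arity giving the exponent).
N_0 = 3
N_1 = 3 + 3 + 3^2 = 15
N_2 = 3 + 15 + 15^2 = 243
N_3 = 3 + 243 + 243^2 = 59295

59295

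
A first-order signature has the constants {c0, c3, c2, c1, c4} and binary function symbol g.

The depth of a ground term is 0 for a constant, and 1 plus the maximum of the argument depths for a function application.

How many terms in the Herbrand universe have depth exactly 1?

25

If N_k denotes the number of depth-≤k ground terms, the 5 constants give N_0 = 5, and each function symbol of arity r contributes N_{k-1}^r new terms at level k: N_k = 5 + N_{k-1}^2.
N_0 = 5
N_1 = 5 + 5^2 = 30
Terms of depth exactly 1: N_1 − N_0 = 30 − 5 = 25.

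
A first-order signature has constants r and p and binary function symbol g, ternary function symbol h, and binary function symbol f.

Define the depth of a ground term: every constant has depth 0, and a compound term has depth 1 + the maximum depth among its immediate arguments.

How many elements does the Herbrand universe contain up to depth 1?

18

Write N_k for the number of ground terms of depth ≤ k. A term of depth ≤ k is either a constant or a function symbol applied to arguments of depth ≤ k−1, so N_k = 2 + N_{k-1}^2 + N_{k-1}^3 + N_{k-1}^2.
N_0 = 2
N_1 = 2 + 2^2 + 2^3 + 2^2 = 18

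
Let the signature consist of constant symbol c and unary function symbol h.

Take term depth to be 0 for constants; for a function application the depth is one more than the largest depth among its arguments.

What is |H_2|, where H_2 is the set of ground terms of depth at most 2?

3

Let N_k count ground terms of depth at most k. Each non-constant term of depth ≤ k is some function symbol applied to depth-≤(k−1) arguments, giving N_k = 1 + N_{k-1}.
N_0 = 1
N_1 = 1 + 1 = 2
N_2 = 1 + 2 = 3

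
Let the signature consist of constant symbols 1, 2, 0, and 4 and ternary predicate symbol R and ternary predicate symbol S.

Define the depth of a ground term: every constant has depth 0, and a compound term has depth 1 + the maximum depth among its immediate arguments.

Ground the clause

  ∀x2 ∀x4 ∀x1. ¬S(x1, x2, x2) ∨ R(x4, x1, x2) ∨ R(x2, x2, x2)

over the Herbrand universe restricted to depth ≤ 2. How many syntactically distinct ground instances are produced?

64

Ground terms of depth ≤ 2:
  With no function symbols every ground term is a constant, so there are exactly 4 ground terms at every depth bound.
  N_0 = 4
  N_1 = 4
  N_2 = 4
So there are 4 ground terms available for substitution.
Each of x2, x4, x1 ranges independently over the available ground terms, and distinct assignments produce distinct instances.
Number of ground instances = 4^3 = 64.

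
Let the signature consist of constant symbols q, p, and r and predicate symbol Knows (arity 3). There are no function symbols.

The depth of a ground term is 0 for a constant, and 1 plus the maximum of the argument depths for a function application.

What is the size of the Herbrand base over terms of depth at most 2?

27

First count ground terms of depth ≤ 2.
With no function symbols every ground term is a constant, so there are exactly 3 ground terms at every depth bound.
N_0 = 3
N_1 = 3
N_2 = 3
So |H| = 3.
A ground atom is a predicate applied to a tuple of terms from H, so the count is the sum over predicates of |H|^arity:
  Knows: 3^3 = 27
Total ground atoms: 27.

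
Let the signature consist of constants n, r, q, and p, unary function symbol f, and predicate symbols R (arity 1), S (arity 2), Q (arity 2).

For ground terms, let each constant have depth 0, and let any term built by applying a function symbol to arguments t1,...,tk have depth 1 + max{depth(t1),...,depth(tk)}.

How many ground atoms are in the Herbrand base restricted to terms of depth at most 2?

First count ground terms of depth ≤ 2.
Count level by level. With function symbols f/1, the terms of depth ≤ k are the 4 constants together with each function applied to depth-≤(k−1) tuples, so N_k = 4 + N_{k-1}.
N_0 = 4
N_1 = 4 + 4 = 8
N_2 = 4 + 8 = 12
So |H| = 12.
Ground atoms are formed by filling each argument slot of a predicate with a term from H, so an r-ary predicate gives |H|^r atoms:
  R: 12;  S: 12^2 = 144;  Q: 12^2 = 144
Total ground atoms: 12 + 144 + 144 = 300.

300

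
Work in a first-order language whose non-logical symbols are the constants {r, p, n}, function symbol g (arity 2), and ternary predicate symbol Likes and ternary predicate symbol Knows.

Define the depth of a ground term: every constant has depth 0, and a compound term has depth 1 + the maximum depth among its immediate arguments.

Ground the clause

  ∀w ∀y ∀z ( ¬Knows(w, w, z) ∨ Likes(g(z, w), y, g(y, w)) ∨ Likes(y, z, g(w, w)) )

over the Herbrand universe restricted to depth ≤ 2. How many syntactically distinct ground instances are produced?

3176523

Ground terms of depth ≤ 2:
  Count level by level. With function symbols g/2, the terms of depth ≤ k are the 3 constants together with each function applied to depth-≤(k−1) tuples, so N_k = 3 + N_{k-1}^2.
  N_0 = 3
  N_1 = 3 + 3^2 = 12
  N_2 = 3 + 12^2 = 147
So there are 147 ground terms available for substitution.
The body mentions every one of the 3 quantified variables; since ground terms form a free algebra, no two substitutions collapse to the same formula.
Number of ground instances = 147^3 = 3176523.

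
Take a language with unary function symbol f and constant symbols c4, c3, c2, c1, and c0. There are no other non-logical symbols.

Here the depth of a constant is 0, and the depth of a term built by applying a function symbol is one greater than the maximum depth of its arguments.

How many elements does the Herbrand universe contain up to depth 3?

Let N_k = |{terms of depth ≤ k}|. Then N_0 = 5 and N_k = 5 + N_{k-1} for k ≥ 1 (one summand per function symbol, arity giving the exponent).
N_0 = 5
N_1 = 5 + 5 = 10
N_2 = 5 + 10 = 15
N_3 = 5 + 15 = 20

20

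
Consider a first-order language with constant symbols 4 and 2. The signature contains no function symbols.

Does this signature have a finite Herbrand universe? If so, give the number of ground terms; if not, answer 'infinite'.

There are no function symbols, so every ground term is one of the 2 constants.
The Herbrand universe is {4, 2}, which is finite with 2 elements.

2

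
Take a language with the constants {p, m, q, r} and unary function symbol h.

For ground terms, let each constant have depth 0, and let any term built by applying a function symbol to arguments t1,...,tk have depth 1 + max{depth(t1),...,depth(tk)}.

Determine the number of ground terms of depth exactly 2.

4

Let N_k = |{terms of depth ≤ k}|. Then N_0 = 4 and N_k = 4 + N_{k-1} for k ≥ 1 (one summand per function symbol, arity giving the exponent).
N_0 = 4
N_1 = 4 + 4 = 8
N_2 = 4 + 8 = 12
Terms of depth exactly 2: N_2 − N_1 = 12 − 8 = 4.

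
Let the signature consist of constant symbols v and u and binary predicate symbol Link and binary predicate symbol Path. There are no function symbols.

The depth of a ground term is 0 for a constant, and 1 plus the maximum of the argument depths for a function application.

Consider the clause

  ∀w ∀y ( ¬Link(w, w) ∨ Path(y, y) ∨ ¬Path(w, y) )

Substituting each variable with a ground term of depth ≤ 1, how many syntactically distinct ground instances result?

4

Ground terms of depth ≤ 1:
  With no function symbols every ground term is a constant, so there are exactly 2 ground terms at every depth bound.
  N_0 = 2
  N_1 = 2
  Explicitly: v, u.
So there are 2 ground terms available for substitution.
Each of w, y ranges independently over the available ground terms, and distinct assignments produce distinct instances.
Number of ground instances = 2^2 = 4.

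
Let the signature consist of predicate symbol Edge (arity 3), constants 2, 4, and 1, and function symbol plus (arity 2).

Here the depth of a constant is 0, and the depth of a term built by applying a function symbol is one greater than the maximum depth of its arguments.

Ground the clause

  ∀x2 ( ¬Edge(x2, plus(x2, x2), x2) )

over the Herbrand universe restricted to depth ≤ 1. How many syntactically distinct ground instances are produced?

12

Ground terms of depth ≤ 1:
  Write N_k for the number of ground terms of depth ≤ k. A term of depth ≤ k is either a constant or a function symbol applied to arguments of depth ≤ k−1, so N_k = 3 + N_{k-1}^2.
  N_0 = 3
  N_1 = 3 + 3^2 = 12
  Explicitly: 2, 4, 1, plus(2, 2), plus(2, 4), plus(2, 1), plus(4, 2), plus(4, 4), plus(4, 1), plus(1, 2), plus(1, 4), plus(1, 1).
So there are 12 ground terms available for substitution.
The clause has 1 distinct variable (x2), which appears in the body. In the free term algebra distinct substitutions yield syntactically distinct ground instances.
Number of ground instances = 12.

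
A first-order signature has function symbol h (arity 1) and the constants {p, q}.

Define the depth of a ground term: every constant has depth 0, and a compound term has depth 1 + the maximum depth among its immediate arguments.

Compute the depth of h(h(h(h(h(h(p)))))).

depth(h(p)) = 1 + depth(p) = 1 + 0 = 1
depth(h(h(p))) = 1 + depth(h(p)) = 1 + 1 = 2
depth(h(h(h(p)))) = 1 + depth(h(h(p))) = 1 + 2 = 3
depth(h(h(h(h(p))))) = 1 + depth(h(h(h(p)))) = 1 + 3 = 4
depth(h(h(h(h(h(p)))))) = 1 + depth(h(h(h(h(p))))) = 1 + 4 = 5
depth(h(h(h(h(h(h(p))))))) = 1 + depth(h(h(h(h(h(p)))))) = 1 + 5 = 6

6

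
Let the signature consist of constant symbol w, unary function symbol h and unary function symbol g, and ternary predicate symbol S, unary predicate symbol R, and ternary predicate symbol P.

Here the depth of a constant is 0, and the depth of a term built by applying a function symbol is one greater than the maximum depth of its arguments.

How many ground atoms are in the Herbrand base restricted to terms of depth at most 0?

First count ground terms of depth ≤ 0.
If N_k denotes the number of depth-≤k ground terms, the 1 constant gives N_0 = 1, and each function symbol of arity r contributes N_{k-1}^r new terms at level k: N_k = 1 + N_{k-1} + N_{k-1}.
N_0 = 1
Explicitly: w.
So |H| = 1.
A ground atom is a predicate applied to a tuple of terms from H, so the count is the sum over predicates of |H|^arity:
  S: 1^3 = 1;  R: 1;  P: 1^3 = 1
Total ground atoms: 1 + 1 + 1 = 3.

3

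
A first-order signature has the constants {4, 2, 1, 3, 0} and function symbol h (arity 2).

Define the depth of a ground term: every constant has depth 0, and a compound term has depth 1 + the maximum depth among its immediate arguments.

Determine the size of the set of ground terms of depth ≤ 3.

Let N_k count ground terms of depth at most k. Each non-constant term of depth ≤ k is some function symbol applied to depth-≤(k−1) arguments, giving N_k = 5 + N_{k-1}^2.
N_0 = 5
N_1 = 5 + 5^2 = 30
N_2 = 5 + 30^2 = 905
N_3 = 5 + 905^2 = 819030

819030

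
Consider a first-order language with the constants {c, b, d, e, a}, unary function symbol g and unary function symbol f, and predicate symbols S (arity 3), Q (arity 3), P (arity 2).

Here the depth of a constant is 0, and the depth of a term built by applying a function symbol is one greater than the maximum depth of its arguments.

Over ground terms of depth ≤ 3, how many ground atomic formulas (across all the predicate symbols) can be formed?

First count ground terms of depth ≤ 3.
Let N_k = |{terms of depth ≤ k}|. Then N_0 = 5 and N_k = 5 + N_{k-1} + N_{k-1} for k ≥ 1 (one summand per function symbol, arity giving the exponent).
N_0 = 5
N_1 = 5 + 5 + 5 = 15
N_2 = 5 + 15 + 15 = 35
N_3 = 5 + 35 + 35 = 75
So |H| = 75.
Ground atoms are formed by filling each argument slot of a predicate with a term from H, so an r-ary predicate gives |H|^r atoms:
  S: 75^3 = 421875;  Q: 75^3 = 421875;  P: 75^2 = 5625
Total ground atoms: 421875 + 421875 + 5625 = 849375.

849375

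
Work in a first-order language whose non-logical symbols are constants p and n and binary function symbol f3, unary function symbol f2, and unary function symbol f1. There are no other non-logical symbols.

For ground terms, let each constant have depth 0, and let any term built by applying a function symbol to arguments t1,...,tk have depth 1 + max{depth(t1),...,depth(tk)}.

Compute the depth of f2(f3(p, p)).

2

depth(f3(p, p)) = 1 + max(0, 0) = 1
depth(f2(f3(p, p))) = 1 + depth(f3(p, p)) = 1 + 1 = 2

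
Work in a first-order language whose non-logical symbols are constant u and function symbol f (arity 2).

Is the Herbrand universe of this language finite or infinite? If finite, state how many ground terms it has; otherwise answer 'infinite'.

The signature has at least one function symbol (f, arity 2) and at least one constant (u).
Iterating f gives infinitely many distinct ground terms: u, f(u, u), f(f(u, u), f(u, u)), ...
So the Herbrand universe is infinite.

infinite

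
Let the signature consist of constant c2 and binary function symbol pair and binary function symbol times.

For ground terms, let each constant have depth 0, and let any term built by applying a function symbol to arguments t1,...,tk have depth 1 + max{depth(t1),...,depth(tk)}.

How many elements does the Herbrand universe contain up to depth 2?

19

Let N_k count ground terms of depth at most k. Each non-constant term of depth ≤ k is some function symbol applied to depth-≤(k−1) arguments, giving N_k = 1 + N_{k-1}^2 + N_{k-1}^2.
N_0 = 1
N_1 = 1 + 1^2 + 1^2 = 3
N_2 = 1 + 3^2 + 3^2 = 19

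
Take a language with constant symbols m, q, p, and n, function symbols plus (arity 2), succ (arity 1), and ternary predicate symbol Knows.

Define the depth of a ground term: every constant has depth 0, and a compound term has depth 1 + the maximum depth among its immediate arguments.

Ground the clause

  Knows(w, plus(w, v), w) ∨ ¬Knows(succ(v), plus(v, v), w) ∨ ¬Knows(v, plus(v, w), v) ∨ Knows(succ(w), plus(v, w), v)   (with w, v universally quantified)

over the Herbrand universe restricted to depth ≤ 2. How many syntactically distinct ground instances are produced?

364816

Ground terms of depth ≤ 2:
  Let N_k = |{terms of depth ≤ k}|. Then N_0 = 4 and N_k = 4 + N_{k-1}^2 + N_{k-1} for k ≥ 1 (one summand per function symbol, arity giving the exponent).
  N_0 = 4
  N_1 = 4 + 4^2 + 4 = 24
  N_2 = 4 + 24^2 + 24 = 604
So there are 604 ground terms available for substitution.
There are 2 variables to instantiate (w, v), each occurring in at least one literal, so different choices give different ground instances.
Number of ground instances = 604^2 = 364816.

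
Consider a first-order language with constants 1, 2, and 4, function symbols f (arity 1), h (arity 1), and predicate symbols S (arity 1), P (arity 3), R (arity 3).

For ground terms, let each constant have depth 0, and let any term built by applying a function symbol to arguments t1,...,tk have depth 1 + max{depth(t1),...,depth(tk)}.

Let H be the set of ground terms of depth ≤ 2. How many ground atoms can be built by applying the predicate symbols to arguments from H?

First count ground terms of depth ≤ 2.
Count level by level. With function symbols f/1, h/1, the terms of depth ≤ k are the 3 constants together with each function applied to depth-≤(k−1) tuples, so N_k = 3 + N_{k-1} + N_{k-1}.
N_0 = 3
N_1 = 3 + 3 + 3 = 9
N_2 = 3 + 9 + 9 = 21
So |H| = 21.
Ground atoms are formed by filling each argument slot of a predicate with a term from H, so an r-ary predicate gives |H|^r atoms:
  S: 21;  P: 21^3 = 9261;  R: 21^3 = 9261
Total ground atoms: 21 + 9261 + 9261 = 18543.

18543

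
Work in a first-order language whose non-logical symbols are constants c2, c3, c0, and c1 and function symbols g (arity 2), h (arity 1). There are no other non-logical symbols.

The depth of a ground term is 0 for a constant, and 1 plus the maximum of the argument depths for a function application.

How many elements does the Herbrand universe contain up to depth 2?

604

Write N_k for the number of ground terms of depth ≤ k. A term of depth ≤ k is either a constant or a function symbol applied to arguments of depth ≤ k−1, so N_k = 4 + N_{k-1}^2 + N_{k-1}.
N_0 = 4
N_1 = 4 + 4^2 + 4 = 24
N_2 = 4 + 24^2 + 24 = 604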